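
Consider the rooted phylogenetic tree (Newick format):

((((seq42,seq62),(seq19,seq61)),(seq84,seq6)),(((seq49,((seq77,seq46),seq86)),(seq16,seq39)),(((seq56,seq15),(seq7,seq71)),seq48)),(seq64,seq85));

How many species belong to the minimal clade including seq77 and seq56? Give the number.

The MRCA of seq77 and seq56 is the node subtending (((seq49,((seq77,seq46),seq86)),(seq16,seq39)),(((seq56,seq15),(seq7,seq71)),seq48)).
That clade contains 11 terminal taxa: seq15, seq16, seq39, seq46, seq48, seq49, seq56, seq7, seq71, seq77, seq86.

11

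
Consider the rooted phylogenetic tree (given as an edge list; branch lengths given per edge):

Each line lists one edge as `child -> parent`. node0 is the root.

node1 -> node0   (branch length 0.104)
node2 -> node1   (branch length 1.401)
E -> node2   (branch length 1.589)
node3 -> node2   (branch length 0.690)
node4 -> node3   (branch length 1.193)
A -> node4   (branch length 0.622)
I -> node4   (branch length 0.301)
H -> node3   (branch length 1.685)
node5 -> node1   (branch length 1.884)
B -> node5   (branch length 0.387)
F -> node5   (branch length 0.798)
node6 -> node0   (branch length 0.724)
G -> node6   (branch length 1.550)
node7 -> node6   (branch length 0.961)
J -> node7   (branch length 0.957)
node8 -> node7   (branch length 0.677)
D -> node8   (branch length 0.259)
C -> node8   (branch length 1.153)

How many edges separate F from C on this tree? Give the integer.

7

The MRCA of F and C is the root of the tree.
From F up to that node: 3 branches. From C up to the same node: 4 branches. Total: 3 + 4 = 7.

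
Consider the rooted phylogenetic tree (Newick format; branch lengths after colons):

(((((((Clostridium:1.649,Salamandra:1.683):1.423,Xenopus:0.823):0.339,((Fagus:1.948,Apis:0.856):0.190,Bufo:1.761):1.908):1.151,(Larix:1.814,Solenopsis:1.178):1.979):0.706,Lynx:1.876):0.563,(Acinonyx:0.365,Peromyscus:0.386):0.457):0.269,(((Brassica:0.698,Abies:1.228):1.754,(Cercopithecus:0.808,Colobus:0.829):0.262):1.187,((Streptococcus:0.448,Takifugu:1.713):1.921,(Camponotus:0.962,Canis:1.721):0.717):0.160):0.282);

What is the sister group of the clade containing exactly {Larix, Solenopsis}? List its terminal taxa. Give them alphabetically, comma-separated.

Apis, Bufo, Clostridium, Fagus, Salamandra, Xenopus

The clade containing exactly {Larix, Solenopsis} attaches to the tree at the node subtending ((((Clostridium,Salamandra),Xenopus),((Fagus,Apis),Bufo)),(Larix,Solenopsis)).
The other lineage descending from that same node — the sister group — is (((Clostridium,Salamandra),Xenopus),((Fagus,Apis),Bufo)); its 6 tips in alphabetical order are the answer.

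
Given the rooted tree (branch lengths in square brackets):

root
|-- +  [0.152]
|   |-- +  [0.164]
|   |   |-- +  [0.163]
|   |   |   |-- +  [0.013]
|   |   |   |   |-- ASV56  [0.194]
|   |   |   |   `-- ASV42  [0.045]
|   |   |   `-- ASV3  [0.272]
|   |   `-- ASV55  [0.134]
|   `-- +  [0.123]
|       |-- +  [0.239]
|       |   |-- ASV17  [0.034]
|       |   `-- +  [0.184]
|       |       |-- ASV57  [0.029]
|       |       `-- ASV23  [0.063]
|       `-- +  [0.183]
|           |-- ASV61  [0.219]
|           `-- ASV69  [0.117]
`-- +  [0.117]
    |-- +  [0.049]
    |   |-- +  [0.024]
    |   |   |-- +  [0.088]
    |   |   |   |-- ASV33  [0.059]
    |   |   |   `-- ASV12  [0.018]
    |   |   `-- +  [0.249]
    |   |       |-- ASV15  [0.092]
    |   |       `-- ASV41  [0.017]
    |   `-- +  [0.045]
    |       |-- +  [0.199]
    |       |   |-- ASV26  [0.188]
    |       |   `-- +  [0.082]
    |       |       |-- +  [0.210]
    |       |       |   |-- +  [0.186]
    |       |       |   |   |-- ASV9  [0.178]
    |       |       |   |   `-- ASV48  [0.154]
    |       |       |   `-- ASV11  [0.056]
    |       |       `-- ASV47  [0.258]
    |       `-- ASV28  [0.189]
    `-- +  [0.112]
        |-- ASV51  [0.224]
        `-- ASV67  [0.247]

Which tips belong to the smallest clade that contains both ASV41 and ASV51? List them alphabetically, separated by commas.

Tracing ASV41: it sits inside (ASV15,ASV41).
Tracing ASV51: it sits inside (ASV51,ASV67).
The smallest clade enclosing both is ((((ASV33,ASV12),(ASV15,ASV41)),((ASV26,(((ASV9,ASV48),ASV11),ASV47)),ASV28)),(ASV51,ASV67)); the answer is its 12 terminal taxa in alphabetical order.

ASV11, ASV12, ASV15, ASV26, ASV28, ASV33, ASV41, ASV47, ASV48, ASV51, ASV67, ASV9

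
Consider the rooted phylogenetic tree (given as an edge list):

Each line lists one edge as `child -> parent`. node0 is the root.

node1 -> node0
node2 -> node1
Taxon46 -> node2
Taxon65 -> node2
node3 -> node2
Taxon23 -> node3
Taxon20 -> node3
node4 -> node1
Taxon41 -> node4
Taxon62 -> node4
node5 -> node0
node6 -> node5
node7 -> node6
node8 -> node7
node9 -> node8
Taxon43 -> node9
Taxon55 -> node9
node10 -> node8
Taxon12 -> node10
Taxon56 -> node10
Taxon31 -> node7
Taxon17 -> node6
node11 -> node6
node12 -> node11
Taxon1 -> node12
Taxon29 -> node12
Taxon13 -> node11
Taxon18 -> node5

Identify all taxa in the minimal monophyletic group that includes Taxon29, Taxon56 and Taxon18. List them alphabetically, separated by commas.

Tracing Taxon29: it sits inside (Taxon1,Taxon29).
Tracing Taxon56: it sits inside (Taxon12,Taxon56).
Tracing Taxon18: it sits inside (((((Taxon43,Taxon55),(Taxon12,Taxon56)),Taxon31),Taxon17,((Taxon1,Taxon29),Taxon13)),Taxon18).
The smallest clade enclosing all 3 is (((((Taxon43,Taxon55),(Taxon12,Taxon56)),Taxon31),Taxon17,((Taxon1,Taxon29),Taxon13)),Taxon18); the answer is its 10 terminal taxa in alphabetical order.

Taxon1, Taxon12, Taxon13, Taxon17, Taxon18, Taxon29, Taxon31, Taxon43, Taxon55, Taxon56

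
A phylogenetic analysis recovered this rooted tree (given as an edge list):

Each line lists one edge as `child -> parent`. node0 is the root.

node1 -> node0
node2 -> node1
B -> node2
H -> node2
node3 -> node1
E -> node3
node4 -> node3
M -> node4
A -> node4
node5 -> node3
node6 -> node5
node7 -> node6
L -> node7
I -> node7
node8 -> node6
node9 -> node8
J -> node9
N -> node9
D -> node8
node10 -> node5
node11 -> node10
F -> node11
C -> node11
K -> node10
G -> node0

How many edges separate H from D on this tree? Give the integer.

7

The MRCA of H and D is the node subtending ((B,H),(E,(M,A),(((L,I),((J,N),D)),((F,C),K)))).
From H up to that node: 2 branches. From D up to the same node: 5 branches. Total: 2 + 5 = 7.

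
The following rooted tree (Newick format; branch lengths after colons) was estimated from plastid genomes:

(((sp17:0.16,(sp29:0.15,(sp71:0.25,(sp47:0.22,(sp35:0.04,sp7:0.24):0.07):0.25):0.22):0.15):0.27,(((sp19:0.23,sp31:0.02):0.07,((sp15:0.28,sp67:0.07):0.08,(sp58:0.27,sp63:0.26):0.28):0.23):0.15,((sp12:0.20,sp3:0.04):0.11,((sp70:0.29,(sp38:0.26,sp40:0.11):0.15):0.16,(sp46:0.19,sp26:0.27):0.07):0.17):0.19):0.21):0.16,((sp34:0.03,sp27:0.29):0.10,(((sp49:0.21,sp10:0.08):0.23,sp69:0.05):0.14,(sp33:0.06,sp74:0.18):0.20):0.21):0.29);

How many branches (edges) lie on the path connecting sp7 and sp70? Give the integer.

11

The MRCA of sp7 and sp70 is the node subtending ((sp17,(sp29,(sp71,(sp47,(sp35,sp7))))),(((sp19,sp31),((sp15,sp67),(sp58,sp63))),((sp12,sp3),((sp70,(sp38,sp40)),(sp46,sp26))))).
From sp7 up to that node: 6 branches. From sp70 up to the same node: 5 branches. Total: 6 + 5 = 11.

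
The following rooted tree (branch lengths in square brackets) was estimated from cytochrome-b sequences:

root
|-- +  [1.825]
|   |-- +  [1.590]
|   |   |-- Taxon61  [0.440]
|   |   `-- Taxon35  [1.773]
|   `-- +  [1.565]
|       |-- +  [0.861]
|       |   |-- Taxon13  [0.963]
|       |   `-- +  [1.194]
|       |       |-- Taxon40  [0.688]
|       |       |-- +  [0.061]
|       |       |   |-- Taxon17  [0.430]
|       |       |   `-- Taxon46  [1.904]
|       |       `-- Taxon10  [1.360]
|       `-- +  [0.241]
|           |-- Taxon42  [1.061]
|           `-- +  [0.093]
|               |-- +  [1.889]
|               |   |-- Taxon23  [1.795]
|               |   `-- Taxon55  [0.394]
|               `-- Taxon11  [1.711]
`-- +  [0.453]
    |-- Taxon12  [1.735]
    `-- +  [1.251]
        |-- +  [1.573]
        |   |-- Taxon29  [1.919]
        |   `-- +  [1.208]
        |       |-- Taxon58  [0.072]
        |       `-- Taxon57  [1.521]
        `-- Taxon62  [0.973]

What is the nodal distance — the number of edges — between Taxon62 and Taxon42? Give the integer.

7

The MRCA of Taxon62 and Taxon42 is the root of the tree.
From Taxon62 up to that node: 3 branches. From Taxon42 up to the same node: 4 branches. Total: 3 + 4 = 7.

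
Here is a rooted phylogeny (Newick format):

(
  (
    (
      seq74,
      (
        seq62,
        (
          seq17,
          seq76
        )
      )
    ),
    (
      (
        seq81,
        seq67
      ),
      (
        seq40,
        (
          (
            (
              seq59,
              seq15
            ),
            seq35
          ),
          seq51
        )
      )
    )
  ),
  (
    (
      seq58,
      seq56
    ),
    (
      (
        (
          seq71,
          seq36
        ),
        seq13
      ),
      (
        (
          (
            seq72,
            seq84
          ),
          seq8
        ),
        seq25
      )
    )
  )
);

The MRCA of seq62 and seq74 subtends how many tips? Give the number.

4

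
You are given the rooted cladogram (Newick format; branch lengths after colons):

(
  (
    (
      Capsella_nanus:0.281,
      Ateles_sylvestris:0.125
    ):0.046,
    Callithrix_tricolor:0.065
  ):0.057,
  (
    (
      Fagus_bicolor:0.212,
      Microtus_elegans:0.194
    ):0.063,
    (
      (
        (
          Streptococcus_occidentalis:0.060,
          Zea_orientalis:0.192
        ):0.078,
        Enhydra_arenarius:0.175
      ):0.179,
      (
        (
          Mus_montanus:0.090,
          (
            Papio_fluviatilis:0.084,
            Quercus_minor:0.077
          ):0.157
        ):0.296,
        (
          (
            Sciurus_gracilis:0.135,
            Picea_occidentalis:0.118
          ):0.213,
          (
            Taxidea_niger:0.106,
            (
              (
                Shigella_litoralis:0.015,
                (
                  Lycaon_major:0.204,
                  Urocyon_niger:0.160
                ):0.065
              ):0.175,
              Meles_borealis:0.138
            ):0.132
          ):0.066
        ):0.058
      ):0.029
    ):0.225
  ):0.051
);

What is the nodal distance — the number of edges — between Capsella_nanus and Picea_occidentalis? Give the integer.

The MRCA of Capsella_nanus and Picea_occidentalis is the root of the tree.
From Capsella_nanus up to that node: 3 branches. From Picea_occidentalis up to the same node: 6 branches. Total: 3 + 6 = 9.

9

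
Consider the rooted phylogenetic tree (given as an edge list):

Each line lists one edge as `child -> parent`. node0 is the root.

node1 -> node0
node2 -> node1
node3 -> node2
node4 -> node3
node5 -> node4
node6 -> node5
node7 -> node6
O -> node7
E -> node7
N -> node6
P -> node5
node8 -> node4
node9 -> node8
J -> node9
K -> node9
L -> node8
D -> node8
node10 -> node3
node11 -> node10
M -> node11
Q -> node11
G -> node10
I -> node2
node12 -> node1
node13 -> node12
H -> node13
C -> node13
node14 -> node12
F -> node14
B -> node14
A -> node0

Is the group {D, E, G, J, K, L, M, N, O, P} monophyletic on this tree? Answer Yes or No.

The MRCA of the listed taxa subtends (((((O,E),N),P),((J,K),L,D)),((M,Q),G)).
That clade also contains Q, which is not in the proposed group, so the group is not monophyletic.

No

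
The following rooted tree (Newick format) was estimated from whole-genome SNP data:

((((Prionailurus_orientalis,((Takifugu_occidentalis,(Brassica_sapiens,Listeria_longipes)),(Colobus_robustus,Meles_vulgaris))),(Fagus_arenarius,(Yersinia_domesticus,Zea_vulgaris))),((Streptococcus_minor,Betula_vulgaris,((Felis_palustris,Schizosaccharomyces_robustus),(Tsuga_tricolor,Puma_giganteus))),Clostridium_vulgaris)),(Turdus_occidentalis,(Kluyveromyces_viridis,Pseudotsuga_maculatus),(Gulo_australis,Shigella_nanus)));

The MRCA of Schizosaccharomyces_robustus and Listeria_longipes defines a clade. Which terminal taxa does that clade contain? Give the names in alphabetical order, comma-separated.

Tracing Schizosaccharomyces_robustus: it sits inside (Felis_palustris,Schizosaccharomyces_robustus).
Tracing Listeria_longipes: it sits inside (Brassica_sapiens,Listeria_longipes).
The smallest clade enclosing both is (((Prionailurus_orientalis,((Takifugu_occidentalis,(Brassica_sapiens,Listeria_longipes)),(Colobus_robustus,Meles_vulgaris))),(Fagus_arenarius,(Yersinia_domesticus,Zea_vulgaris))),((Streptococcus_minor,Betula_vulgaris,((Felis_palustris,Schizosaccharomyces_robustus),(Tsuga_tricolor,Puma_giganteus))),Clostridium_vulgaris)); the answer is its 16 terminal taxa in alphabetical order.

Betula_vulgaris, Brassica_sapiens, Clostridium_vulgaris, Colobus_robustus, Fagus_arenarius, Felis_palustris, Listeria_longipes, Meles_vulgaris, Prionailurus_orientalis, Puma_giganteus, Schizosaccharomyces_robustus, Streptococcus_minor, Takifugu_occidentalis, Tsuga_tricolor, Yersinia_domesticus, Zea_vulgaris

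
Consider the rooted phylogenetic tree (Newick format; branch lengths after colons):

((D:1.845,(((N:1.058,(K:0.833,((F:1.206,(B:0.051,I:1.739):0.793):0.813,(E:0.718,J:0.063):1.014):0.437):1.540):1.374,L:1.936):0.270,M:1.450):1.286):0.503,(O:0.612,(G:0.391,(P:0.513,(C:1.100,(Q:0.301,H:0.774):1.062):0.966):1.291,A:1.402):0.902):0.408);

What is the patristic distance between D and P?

The path runs D → … → MRCA → … → P; the MRCA is the root of the tree.
Branch lengths along that path: 1.845 + 0.503 + 0.408 + 0.902 + 1.291 + 0.513 = 5.462.

5.462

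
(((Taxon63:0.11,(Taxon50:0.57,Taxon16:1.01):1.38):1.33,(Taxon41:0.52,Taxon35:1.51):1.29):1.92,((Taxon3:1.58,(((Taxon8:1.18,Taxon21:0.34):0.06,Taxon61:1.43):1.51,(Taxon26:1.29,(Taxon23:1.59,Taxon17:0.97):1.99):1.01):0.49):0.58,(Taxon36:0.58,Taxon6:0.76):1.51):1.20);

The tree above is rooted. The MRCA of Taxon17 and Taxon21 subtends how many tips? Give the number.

6

The MRCA of Taxon17 and Taxon21 is the node subtending (((Taxon8,Taxon21),Taxon61),(Taxon26,(Taxon23,Taxon17))).
That clade contains 6 terminal taxa: Taxon17, Taxon21, Taxon23, Taxon26, Taxon61, Taxon8.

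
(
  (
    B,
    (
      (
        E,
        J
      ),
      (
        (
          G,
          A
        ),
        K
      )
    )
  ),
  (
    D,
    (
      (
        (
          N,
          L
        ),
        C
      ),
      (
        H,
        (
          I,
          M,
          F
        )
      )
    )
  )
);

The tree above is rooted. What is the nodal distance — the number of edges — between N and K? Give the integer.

9

The MRCA of N and K is the root of the tree.
From N up to that node: 5 branches. From K up to the same node: 4 branches. Total: 5 + 4 = 9.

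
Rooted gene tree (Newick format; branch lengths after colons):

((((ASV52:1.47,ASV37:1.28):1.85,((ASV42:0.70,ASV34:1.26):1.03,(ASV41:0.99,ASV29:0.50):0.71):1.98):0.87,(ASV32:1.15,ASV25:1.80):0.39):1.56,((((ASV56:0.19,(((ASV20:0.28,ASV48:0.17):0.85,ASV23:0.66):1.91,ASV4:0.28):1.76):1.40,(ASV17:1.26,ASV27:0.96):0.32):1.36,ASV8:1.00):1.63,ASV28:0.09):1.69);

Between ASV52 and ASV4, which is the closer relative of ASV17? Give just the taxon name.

The MRCA of ASV17 and ASV4 subtends ((ASV56,(((ASV20,ASV48),ASV23),ASV4)),(ASV17,ASV27)) (7 taxa).
The MRCA of ASV17 and ASV52 is the root, subtending the entire tree (17 taxa).
The first is nested inside the second, so ASV17 shares a more recent common ancestor with ASV4.

ASV4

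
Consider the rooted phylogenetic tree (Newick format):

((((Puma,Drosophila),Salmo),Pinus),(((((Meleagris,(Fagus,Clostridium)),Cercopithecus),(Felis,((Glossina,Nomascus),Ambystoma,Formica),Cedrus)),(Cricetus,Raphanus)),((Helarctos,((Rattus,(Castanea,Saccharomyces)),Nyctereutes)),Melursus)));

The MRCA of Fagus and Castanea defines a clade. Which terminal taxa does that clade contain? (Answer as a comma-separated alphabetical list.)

Tracing Fagus: it sits inside (Fagus,Clostridium).
Tracing Castanea: it sits inside (Castanea,Saccharomyces).
The smallest clade enclosing both is (((((Meleagris,(Fagus,Clostridium)),Cercopithecus),(Felis,((Glossina,Nomascus),Ambystoma,Formica),Cedrus)),(Cricetus,Raphanus)),((Helarctos,((Rattus,(Castanea,Saccharomyces)),Nyctereutes)),Melursus)); the answer is its 18 terminal taxa in alphabetical order.

Ambystoma, Castanea, Cedrus, Cercopithecus, Clostridium, Cricetus, Fagus, Felis, Formica, Glossina, Helarctos, Meleagris, Melursus, Nomascus, Nyctereutes, Raphanus, Rattus, Saccharomyces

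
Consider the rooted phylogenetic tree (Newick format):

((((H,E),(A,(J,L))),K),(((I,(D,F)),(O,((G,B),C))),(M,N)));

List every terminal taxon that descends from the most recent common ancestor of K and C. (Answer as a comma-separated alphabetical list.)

A, B, C, D, E, F, G, H, I, J, K, L, M, N, O

Tracing K: it sits inside (((H,E),(A,(J,L))),K).
Tracing C: it sits inside ((G,B),C).
The smallest clade enclosing both is the whole tree (their MRCA is the root), so the answer is all 15 tips in alphabetical order.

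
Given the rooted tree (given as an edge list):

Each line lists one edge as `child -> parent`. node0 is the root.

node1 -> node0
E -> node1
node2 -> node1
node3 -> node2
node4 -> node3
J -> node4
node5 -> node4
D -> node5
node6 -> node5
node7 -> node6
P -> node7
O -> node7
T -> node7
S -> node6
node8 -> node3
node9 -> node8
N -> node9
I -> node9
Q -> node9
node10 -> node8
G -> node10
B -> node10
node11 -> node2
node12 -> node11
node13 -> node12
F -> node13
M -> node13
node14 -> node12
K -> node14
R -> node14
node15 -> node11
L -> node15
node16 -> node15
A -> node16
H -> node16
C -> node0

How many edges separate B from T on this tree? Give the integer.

8

The MRCA of B and T is the node subtending ((J,(D,((P,O,T),S))),((N,I,Q),(G,B))).
From B up to that node: 3 branches. From T up to the same node: 5 branches. Total: 3 + 5 = 8.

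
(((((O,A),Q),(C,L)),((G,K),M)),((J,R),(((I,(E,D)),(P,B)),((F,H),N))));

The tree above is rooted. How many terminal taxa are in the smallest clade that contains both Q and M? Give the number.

8

The MRCA of Q and M is the node subtending ((((O,A),Q),(C,L)),((G,K),M)).
That clade contains 8 terminal taxa: A, C, G, K, L, M, O, Q.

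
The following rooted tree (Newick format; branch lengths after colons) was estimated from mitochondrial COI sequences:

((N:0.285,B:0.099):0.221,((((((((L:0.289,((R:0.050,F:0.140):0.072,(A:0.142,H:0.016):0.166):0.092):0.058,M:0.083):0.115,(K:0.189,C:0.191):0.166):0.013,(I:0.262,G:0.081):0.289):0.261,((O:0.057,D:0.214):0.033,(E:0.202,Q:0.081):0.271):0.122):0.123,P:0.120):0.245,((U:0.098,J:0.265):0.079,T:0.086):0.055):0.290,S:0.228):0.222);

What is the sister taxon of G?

I

G attaches to the tree at the node subtending (I,G).
The other lineage descending from that same node — the sister group — is the single tip I.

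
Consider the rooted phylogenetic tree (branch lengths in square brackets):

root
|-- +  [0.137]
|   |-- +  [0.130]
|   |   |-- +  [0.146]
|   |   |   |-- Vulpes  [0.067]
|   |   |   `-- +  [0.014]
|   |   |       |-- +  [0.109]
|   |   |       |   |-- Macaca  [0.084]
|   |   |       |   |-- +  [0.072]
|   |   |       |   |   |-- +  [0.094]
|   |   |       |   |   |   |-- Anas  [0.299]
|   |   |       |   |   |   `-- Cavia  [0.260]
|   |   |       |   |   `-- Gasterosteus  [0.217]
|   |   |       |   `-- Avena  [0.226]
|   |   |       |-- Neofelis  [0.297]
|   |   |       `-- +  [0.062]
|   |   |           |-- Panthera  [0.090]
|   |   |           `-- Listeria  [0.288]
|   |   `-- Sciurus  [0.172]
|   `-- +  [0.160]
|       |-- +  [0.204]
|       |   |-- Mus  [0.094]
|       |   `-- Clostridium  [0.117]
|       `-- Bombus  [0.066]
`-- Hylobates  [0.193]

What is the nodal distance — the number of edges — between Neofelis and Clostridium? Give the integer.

7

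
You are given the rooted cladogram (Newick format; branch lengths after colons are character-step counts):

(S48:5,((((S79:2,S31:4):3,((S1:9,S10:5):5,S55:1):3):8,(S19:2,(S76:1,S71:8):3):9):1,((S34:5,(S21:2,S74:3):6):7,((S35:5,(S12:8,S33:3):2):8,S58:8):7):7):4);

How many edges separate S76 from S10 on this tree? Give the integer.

The MRCA of S76 and S10 is the node subtending (((S79,S31),((S1,S10),S55)),(S19,(S76,S71))).
From S76 up to that node: 3 branches. From S10 up to the same node: 4 branches. Total: 3 + 4 = 7.

7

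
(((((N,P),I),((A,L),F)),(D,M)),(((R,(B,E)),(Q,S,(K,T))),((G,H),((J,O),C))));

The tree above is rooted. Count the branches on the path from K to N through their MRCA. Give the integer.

10

The MRCA of K and N is the root of the tree.
From K up to that node: 5 branches. From N up to the same node: 5 branches. Total: 5 + 5 = 10.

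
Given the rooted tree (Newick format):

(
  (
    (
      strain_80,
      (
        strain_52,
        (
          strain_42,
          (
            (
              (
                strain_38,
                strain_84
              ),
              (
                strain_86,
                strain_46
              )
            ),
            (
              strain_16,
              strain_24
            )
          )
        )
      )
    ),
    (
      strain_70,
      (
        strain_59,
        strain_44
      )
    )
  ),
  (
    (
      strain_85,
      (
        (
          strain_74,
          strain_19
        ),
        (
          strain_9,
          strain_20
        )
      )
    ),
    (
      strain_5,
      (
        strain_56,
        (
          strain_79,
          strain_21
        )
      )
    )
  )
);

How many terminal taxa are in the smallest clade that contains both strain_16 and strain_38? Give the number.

The MRCA of strain_16 and strain_38 is the node subtending (((strain_38,strain_84),(strain_86,strain_46)),(strain_16,strain_24)).
That clade contains 6 terminal taxa: strain_16, strain_24, strain_38, strain_46, strain_84, strain_86.

6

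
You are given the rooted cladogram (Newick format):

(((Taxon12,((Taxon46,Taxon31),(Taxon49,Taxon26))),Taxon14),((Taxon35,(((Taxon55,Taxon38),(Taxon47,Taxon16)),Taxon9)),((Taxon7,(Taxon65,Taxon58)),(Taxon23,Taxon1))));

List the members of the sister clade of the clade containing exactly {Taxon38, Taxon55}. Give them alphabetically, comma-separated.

The clade containing exactly {Taxon38, Taxon55} attaches to the tree at the node subtending ((Taxon55,Taxon38),(Taxon47,Taxon16)).
The other lineage descending from that same node — the sister group — is (Taxon47,Taxon16); its 2 tips in alphabetical order are the answer.

Taxon16, Taxon47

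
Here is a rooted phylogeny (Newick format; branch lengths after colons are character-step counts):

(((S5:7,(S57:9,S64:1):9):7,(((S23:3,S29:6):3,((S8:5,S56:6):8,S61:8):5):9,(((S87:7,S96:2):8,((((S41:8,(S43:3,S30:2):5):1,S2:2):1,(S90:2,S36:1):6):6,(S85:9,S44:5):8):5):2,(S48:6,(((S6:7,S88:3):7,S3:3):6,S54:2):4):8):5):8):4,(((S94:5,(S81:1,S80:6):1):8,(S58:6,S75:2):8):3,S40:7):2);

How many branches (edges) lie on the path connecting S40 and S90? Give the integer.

The MRCA of S40 and S90 is the root of the tree.
From S40 up to that node: 2 branches. From S90 up to the same node: 8 branches. Total: 2 + 8 = 10.

10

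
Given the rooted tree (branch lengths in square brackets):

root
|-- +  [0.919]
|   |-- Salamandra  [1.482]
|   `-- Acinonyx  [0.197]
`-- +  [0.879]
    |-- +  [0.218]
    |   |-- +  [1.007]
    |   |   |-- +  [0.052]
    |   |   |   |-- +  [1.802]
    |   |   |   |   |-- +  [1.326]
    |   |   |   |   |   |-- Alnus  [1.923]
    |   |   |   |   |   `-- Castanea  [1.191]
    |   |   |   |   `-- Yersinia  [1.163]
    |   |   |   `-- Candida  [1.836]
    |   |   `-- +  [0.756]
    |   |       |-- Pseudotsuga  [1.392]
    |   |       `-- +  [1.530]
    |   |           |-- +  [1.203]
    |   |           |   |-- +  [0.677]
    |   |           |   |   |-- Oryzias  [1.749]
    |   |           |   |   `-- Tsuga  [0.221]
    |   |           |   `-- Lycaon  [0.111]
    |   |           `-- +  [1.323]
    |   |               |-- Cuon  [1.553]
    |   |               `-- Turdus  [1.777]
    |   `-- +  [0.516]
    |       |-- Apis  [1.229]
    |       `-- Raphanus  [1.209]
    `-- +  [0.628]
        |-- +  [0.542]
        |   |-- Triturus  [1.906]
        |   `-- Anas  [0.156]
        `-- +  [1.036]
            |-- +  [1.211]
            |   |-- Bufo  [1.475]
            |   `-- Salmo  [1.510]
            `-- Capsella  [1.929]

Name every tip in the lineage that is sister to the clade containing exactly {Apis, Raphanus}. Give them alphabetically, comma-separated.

The clade containing exactly {Apis, Raphanus} attaches to the tree at the node subtending (((((Alnus,Castanea),Yersinia),Candida),(Pseudotsuga,(((Oryzias,Tsuga),Lycaon),(Cuon,Turdus)))),(Apis,Raphanus)).
The other lineage descending from that same node — the sister group — is ((((Alnus,Castanea),Yersinia),Candida),(Pseudotsuga,(((Oryzias,Tsuga),Lycaon),(Cuon,Turdus)))); its 10 tips in alphabetical order are the answer.

Alnus, Candida, Castanea, Cuon, Lycaon, Oryzias, Pseudotsuga, Tsuga, Turdus, Yersinia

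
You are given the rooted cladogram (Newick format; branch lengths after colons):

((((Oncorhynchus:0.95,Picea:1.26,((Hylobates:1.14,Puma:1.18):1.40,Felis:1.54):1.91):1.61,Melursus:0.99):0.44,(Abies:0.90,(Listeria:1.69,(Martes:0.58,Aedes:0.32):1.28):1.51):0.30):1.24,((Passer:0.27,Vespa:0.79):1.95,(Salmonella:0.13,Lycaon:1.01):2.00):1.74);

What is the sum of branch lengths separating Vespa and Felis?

11.22

The path runs Vespa → … → MRCA → … → Felis; the MRCA is the root of the tree.
Branch lengths along that path: 0.79 + 1.95 + 1.74 + 1.24 + 0.44 + 1.61 + 1.91 + 1.54 = 11.22.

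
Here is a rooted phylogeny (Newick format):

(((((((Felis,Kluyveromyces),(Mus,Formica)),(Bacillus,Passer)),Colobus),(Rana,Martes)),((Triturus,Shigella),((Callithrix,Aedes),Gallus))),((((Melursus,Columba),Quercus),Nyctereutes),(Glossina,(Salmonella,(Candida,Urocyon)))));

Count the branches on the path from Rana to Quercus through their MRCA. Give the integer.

The MRCA of Rana and Quercus is the root of the tree.
From Rana up to that node: 4 branches. From Quercus up to the same node: 4 branches. Total: 4 + 4 = 8.

8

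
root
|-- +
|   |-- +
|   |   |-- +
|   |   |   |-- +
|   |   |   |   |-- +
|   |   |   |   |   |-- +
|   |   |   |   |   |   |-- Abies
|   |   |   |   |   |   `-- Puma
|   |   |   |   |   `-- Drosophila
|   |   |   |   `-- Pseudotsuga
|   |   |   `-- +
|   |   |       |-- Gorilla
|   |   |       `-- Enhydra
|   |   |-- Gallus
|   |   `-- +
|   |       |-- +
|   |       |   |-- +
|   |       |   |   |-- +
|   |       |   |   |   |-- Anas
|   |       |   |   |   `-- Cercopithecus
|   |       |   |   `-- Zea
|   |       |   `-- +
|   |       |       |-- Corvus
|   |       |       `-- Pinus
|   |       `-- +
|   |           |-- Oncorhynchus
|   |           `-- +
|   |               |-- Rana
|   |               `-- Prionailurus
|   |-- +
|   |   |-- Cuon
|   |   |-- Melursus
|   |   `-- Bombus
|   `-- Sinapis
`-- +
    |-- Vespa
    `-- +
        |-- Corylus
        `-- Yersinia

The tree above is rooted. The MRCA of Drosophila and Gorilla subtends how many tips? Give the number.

6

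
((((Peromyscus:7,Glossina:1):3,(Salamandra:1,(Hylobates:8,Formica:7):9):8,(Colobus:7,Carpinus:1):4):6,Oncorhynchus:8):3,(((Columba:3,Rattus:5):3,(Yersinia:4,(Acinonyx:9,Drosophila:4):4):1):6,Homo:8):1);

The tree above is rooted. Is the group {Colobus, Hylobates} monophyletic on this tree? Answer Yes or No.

The MRCA of the listed taxa subtends ((Peromyscus,Glossina),(Salamandra,(Hylobates,Formica)),(Colobus,Carpinus)).
That clade also contains Carpinus, Formica, Glossina, Peromyscus, Salamandra, which are not in the proposed group, so the group is not monophyletic.

No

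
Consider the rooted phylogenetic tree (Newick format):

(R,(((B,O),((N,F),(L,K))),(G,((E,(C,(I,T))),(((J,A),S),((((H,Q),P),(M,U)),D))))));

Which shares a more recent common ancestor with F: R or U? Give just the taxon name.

U

The MRCA of F and U subtends (((B,O),((N,F),(L,K))),(G,((E,(C,(I,T))),(((J,A),S),((((H,Q),P),(M,U)),D))))) (20 taxa).
The MRCA of F and R is the root, subtending the entire tree (21 taxa).
The first is nested inside the second, so F shares a more recent common ancestor with U.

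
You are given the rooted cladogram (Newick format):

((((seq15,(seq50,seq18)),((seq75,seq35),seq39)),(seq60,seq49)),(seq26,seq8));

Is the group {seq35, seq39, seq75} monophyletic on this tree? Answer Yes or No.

The most recent common ancestor of these taxa subtends ((seq75,seq35),seq39).
That clade has exactly 3 tips — every listed taxon and nothing else — so the group is monophyletic.

Yes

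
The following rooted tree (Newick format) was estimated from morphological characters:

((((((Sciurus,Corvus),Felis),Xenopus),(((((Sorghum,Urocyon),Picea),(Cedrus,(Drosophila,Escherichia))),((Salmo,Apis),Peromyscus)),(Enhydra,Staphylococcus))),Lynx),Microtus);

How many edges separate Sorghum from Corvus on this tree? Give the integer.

10

The MRCA of Sorghum and Corvus is the node subtending ((((Sciurus,Corvus),Felis),Xenopus),(((((Sorghum,Urocyon),Picea),(Cedrus,(Drosophila,Escherichia))),((Salmo,Apis),Peromyscus)),(Enhydra,Staphylococcus))).
From Sorghum up to that node: 6 branches. From Corvus up to the same node: 4 branches. Total: 6 + 4 = 10.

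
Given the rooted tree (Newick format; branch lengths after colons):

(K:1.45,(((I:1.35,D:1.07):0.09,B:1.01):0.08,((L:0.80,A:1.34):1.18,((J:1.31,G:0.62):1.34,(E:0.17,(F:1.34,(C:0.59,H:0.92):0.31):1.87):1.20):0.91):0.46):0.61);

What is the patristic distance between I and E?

The path runs I → … → MRCA → … → E; the MRCA is the node subtending (((I,D),B),((L,A),((J,G),(E,(F,(C,H)))))).
Branch lengths along that path: 1.35 + 0.09 + 0.08 + 0.46 + 0.91 + 1.20 + 0.17 = 4.26.

4.26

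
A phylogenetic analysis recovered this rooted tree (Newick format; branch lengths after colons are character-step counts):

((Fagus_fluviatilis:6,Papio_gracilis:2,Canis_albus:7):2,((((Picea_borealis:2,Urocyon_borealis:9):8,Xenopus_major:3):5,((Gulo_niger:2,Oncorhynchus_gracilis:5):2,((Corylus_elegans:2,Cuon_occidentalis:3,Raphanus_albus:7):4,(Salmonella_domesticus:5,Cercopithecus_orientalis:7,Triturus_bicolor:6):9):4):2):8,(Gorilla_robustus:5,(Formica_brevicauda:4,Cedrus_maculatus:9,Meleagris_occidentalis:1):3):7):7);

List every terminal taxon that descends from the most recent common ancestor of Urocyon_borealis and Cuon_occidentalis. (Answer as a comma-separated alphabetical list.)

Cercopithecus_orientalis, Corylus_elegans, Cuon_occidentalis, Gulo_niger, Oncorhynchus_gracilis, Picea_borealis, Raphanus_albus, Salmonella_domesticus, Triturus_bicolor, Urocyon_borealis, Xenopus_major

Tracing Urocyon_borealis: it sits inside (Picea_borealis,Urocyon_borealis).
Tracing Cuon_occidentalis: it sits inside (Corylus_elegans,Cuon_occidentalis,Raphanus_albus).
The smallest clade enclosing both is (((Picea_borealis,Urocyon_borealis),Xenopus_major),((Gulo_niger,Oncorhynchus_gracilis),((Corylus_elegans,Cuon_occidentalis,Raphanus_albus),(Salmonella_domesticus,Cercopithecus_orientalis,Triturus_bicolor)))); the answer is its 11 terminal taxa in alphabetical order.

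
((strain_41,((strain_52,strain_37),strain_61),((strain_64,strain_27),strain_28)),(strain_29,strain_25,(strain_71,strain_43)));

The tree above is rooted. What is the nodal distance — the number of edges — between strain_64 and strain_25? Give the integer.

6

The MRCA of strain_64 and strain_25 is the root of the tree.
From strain_64 up to that node: 4 branches. From strain_25 up to the same node: 2 branches. Total: 4 + 2 = 6.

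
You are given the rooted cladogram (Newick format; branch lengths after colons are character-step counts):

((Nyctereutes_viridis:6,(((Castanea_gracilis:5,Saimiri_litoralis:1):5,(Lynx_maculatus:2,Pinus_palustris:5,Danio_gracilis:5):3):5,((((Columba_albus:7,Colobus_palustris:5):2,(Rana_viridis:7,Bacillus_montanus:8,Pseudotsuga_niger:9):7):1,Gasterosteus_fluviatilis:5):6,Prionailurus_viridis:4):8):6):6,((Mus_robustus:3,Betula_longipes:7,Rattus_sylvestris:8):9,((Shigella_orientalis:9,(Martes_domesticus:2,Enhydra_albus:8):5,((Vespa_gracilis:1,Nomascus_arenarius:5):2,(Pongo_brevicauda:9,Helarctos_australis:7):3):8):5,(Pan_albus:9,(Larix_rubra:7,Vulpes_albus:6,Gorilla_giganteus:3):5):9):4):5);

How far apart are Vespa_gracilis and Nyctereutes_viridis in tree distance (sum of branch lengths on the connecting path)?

37

The path runs Vespa_gracilis → … → MRCA → … → Nyctereutes_viridis; the MRCA is the root of the tree.
Branch lengths along that path: 1 + 2 + 8 + 5 + 4 + 5 + 6 + 6 = 37.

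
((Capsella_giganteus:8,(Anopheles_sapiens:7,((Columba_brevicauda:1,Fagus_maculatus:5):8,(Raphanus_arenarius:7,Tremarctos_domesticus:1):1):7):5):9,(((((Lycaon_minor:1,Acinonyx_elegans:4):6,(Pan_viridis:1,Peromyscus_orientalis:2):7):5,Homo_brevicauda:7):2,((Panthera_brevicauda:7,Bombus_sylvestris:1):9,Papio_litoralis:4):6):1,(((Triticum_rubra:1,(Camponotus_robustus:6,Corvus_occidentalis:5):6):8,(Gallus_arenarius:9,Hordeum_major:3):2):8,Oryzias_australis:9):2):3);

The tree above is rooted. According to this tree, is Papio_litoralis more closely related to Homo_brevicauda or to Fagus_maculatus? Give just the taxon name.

The MRCA of Papio_litoralis and Homo_brevicauda subtends ((((Lycaon_minor,Acinonyx_elegans),(Pan_viridis,Peromyscus_orientalis)),Homo_brevicauda),((Panthera_brevicauda,Bombus_sylvestris),Papio_litoralis)) (8 taxa).
The MRCA of Papio_litoralis and Fagus_maculatus is the root, subtending the entire tree (20 taxa).
The first is nested inside the second, so Papio_litoralis shares a more recent common ancestor with Homo_brevicauda.

Homo_brevicauda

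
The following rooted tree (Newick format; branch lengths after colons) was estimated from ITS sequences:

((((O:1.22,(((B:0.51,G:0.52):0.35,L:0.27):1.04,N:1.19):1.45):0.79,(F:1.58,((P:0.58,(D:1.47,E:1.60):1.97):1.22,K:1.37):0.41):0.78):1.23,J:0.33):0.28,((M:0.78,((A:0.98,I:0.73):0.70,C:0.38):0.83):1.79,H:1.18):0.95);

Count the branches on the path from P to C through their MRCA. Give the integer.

The MRCA of P and C is the root of the tree.
From P up to that node: 6 branches. From C up to the same node: 4 branches. Total: 6 + 4 = 10.

10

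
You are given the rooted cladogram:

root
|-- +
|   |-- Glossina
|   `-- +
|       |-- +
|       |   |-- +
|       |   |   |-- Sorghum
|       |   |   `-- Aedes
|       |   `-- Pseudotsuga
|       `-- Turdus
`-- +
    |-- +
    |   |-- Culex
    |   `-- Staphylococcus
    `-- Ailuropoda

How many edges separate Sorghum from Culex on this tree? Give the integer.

The MRCA of Sorghum and Culex is the root of the tree.
From Sorghum up to that node: 5 branches. From Culex up to the same node: 3 branches. Total: 5 + 3 = 8.

8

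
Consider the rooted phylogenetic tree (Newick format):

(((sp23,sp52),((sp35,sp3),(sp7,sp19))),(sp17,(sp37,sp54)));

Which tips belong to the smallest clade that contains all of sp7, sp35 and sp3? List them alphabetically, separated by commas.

sp19, sp3, sp35, sp7

Tracing sp7: it sits inside (sp7,sp19).
Tracing sp35: it sits inside (sp35,sp3).
Tracing sp3: it sits inside (sp35,sp3).
The smallest clade enclosing all 3 is ((sp35,sp3),(sp7,sp19)); the answer is its 4 terminal taxa in alphabetical order.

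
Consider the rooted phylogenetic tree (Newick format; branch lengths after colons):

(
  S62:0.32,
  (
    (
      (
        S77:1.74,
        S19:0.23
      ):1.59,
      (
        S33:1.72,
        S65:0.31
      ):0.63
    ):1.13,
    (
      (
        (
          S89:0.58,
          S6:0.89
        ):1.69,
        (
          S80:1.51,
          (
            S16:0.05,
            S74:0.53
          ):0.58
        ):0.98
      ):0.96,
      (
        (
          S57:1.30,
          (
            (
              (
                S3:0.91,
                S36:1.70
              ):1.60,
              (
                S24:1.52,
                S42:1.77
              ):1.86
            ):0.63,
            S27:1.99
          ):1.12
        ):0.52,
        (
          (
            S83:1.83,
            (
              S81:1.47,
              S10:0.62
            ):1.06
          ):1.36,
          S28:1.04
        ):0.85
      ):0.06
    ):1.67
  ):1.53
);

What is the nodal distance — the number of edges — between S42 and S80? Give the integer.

The MRCA of S42 and S80 is the node subtending (((S89,S6),(S80,(S16,S74))),((S57,(((S3,S36),(S24,S42)),S27)),((S83,(S81,S10)),S28))).
From S42 up to that node: 6 branches. From S80 up to the same node: 3 branches. Total: 6 + 3 = 9.

9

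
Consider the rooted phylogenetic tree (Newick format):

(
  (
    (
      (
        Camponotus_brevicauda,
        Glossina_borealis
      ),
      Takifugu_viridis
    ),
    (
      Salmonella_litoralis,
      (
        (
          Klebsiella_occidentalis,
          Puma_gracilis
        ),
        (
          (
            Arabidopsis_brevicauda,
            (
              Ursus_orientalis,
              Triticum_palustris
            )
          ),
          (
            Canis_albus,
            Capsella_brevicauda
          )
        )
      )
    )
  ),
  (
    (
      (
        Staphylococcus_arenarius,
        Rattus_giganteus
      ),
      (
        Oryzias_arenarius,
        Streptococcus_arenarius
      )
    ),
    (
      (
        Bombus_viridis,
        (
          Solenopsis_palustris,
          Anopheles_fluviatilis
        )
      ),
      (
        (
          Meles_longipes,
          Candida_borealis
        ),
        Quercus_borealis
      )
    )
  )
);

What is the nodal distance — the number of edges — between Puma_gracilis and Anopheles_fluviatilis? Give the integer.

10

The MRCA of Puma_gracilis and Anopheles_fluviatilis is the root of the tree.
From Puma_gracilis up to that node: 5 branches. From Anopheles_fluviatilis up to the same node: 5 branches. Total: 5 + 5 = 10.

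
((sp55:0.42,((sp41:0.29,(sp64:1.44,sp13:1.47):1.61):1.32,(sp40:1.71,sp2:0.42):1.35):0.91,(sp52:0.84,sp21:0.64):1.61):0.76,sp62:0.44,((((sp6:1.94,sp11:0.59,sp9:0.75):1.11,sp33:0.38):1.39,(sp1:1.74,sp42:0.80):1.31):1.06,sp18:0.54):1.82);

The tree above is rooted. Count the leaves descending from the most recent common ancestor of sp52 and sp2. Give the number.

The MRCA of sp52 and sp2 is the node subtending (sp55,((sp41,(sp64,sp13)),(sp40,sp2)),(sp52,sp21)).
That clade contains 8 terminal taxa: sp13, sp2, sp21, sp40, sp41, sp52, sp55, sp64.

8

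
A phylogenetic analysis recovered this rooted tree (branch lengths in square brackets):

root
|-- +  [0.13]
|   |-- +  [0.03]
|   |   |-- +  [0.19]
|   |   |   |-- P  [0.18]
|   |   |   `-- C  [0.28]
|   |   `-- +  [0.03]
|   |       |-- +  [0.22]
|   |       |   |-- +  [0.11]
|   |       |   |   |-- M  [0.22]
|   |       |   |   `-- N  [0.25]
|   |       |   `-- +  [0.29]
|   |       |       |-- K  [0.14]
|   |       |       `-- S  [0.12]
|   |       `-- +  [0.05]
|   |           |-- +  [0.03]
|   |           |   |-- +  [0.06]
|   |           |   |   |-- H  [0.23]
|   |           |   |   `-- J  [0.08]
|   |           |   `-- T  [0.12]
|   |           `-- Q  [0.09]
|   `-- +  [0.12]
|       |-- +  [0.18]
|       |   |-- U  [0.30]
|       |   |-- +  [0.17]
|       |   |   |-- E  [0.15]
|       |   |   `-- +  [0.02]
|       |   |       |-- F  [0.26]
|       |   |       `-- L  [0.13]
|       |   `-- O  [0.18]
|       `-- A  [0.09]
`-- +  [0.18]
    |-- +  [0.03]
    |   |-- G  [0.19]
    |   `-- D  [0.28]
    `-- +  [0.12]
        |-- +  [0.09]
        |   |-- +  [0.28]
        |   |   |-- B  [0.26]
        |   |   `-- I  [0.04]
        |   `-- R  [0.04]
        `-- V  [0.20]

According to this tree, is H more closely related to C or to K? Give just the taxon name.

K

The MRCA of H and K subtends (((M,N),(K,S)),(((H,J),T),Q)) (8 taxa).
The MRCA of H and C subtends ((P,C),(((M,N),(K,S)),(((H,J),T),Q))) (10 taxa).
The first is nested inside the second, so H shares a more recent common ancestor with K.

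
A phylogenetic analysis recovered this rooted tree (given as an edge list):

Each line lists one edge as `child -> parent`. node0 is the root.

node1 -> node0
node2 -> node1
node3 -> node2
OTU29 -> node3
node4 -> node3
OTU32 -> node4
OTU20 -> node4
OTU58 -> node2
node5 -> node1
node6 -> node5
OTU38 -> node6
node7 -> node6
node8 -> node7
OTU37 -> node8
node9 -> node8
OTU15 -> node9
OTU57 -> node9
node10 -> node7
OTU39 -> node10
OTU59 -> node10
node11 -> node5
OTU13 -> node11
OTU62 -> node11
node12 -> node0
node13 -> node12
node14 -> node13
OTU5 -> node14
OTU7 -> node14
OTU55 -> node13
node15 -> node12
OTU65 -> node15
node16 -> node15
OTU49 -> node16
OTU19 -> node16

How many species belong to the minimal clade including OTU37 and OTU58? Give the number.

12

The MRCA of OTU37 and OTU58 is the node subtending (((OTU29,(OTU32,OTU20)),OTU58),((OTU38,((OTU37,(OTU15,OTU57)),(OTU39,OTU59))),(OTU13,OTU62))).
That clade contains 12 terminal taxa: OTU13, OTU15, OTU20, OTU29, OTU32, OTU37, OTU38, OTU39, OTU57, OTU58, OTU59, OTU62.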